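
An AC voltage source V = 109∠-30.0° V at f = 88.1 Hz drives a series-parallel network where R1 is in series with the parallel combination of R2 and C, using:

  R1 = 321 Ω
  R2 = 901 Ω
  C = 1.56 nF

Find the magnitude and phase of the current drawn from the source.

Step 1 — Angular frequency: ω = 2π·f = 2π·88.1 = 553.5 rad/s.
Step 2 — Component impedances:
  R1: Z = R = 321 Ω
  R2: Z = R = 901 Ω
  C: Z = 1/(jωC) = -j/(ω·C) = 0 - j1.158e+06 Ω
Step 3 — Parallel branch: R2 || C = 1/(1/R2 + 1/C) = 901 - j0.701 Ω.
Step 4 — Series with R1: Z_total = R1 + (R2 || C) = 1222 - j0.701 Ω = 1222∠-0.0° Ω.
Step 5 — Source phasor: V = 109∠-30.0° V = 94.4 - j54.5 V.
Step 6 — Ohm's law: I = V / Z_total = (94.4 - j54.5) / (1222 - j0.701) = 0.07727 - j0.04455 A.
Step 7 — Convert to polar: |I| = 0.0892 A, ∠I = -30.0°.

I = 0.0892∠-30.0° A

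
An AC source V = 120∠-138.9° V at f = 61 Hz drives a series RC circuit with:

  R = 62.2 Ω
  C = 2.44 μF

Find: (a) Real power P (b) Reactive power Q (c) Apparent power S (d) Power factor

Step 1 — Angular frequency: ω = 2π·f = 2π·61 = 383.3 rad/s.
Step 2 — Component impedances:
  R: Z = R = 62.2 Ω
  C: Z = 1/(jωC) = -j/(ω·C) = 0 - j1069 Ω
Step 3 — Series combination: Z_total = R + C = 62.2 - j1069 Ω = 1071∠-86.7° Ω.
Step 4 — Source phasor: V = 120∠-138.9° V = -90.43 - j78.89 V.
Step 5 — Current: I = V / Z = 0.06862 - j0.08856 A = 0.112∠-52.2° A.
Step 6 — Complex power: S = V·I* = 0.7807 - j13.42 VA.
Step 7 — Real power: P = Re(S) = 0.7807 W.
Step 8 — Reactive power: Q = Im(S) = -13.42 VAR.
Step 9 — Apparent power: |S| = 13.44 VA.
Step 10 — Power factor: PF = P/|S| = 0.05807 (leading).

(a) P = 0.7807 W  (b) Q = -13.42 VAR  (c) S = 13.44 VA  (d) PF = 0.05807 (leading)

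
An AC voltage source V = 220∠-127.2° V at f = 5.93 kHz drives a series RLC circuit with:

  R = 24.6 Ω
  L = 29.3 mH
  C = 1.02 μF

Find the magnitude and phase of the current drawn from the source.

Step 1 — Angular frequency: ω = 2π·f = 2π·5930 = 3.726e+04 rad/s.
Step 2 — Component impedances:
  R: Z = R = 24.6 Ω
  L: Z = jωL = j·3.726e+04·0.0293 = 0 + j1092 Ω
  C: Z = 1/(jωC) = -j/(ω·C) = 0 - j26.31 Ω
Step 3 — Series combination: Z_total = R + L + C = 24.6 + j1065 Ω = 1066∠88.7° Ω.
Step 4 — Source phasor: V = 220∠-127.2° V = -133 - j175.2 V.
Step 5 — Ohm's law: I = V / Z_total = (-133 - j175.2) / (24.6 + j1065) = -0.1673 + j0.121 A.
Step 6 — Convert to polar: |I| = 0.2064 A, ∠I = 144.1°.

I = 0.2064∠144.1° A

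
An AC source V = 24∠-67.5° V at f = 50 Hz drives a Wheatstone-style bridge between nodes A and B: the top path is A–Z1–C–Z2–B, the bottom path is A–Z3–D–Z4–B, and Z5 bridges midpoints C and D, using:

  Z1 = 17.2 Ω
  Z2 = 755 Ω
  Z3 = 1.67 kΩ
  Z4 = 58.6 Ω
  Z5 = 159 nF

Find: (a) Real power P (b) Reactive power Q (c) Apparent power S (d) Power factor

Step 1 — Angular frequency: ω = 2π·f = 2π·50 = 314.2 rad/s.
Step 2 — Component impedances:
  Z1: Z = R = 17.2 Ω
  Z2: Z = R = 755 Ω
  Z3: Z = R = 1670 Ω
  Z4: Z = R = 58.6 Ω
  Z5: Z = 1/(jωC) = -j/(ω·C) = 0 - j2.002e+04 Ω
Step 3 — Bridge requires nodal analysis (the Z5 bridge couples midpoints C and D, so the two paths cannot be reduced to a simple series/parallel combination). Setting node B to ground and injecting 1 A at node A, the 3-node admittance system at A, C, D solves to V_A = Z_AB = 533.4 - j12.67 Ω = 533.6∠-1.4° Ω.
Step 4 — Source phasor: V = 24∠-67.5° V = 9.184 - j22.17 V.
Step 5 — Current: I = V / Z = 0.0182 - j0.04114 A = 0.04498∠-66.1° A.
Step 6 — Complex power: S = V·I* = 1.079 - j0.02563 VA.
Step 7 — Real power: P = Re(S) = 1.079 W.
Step 8 — Reactive power: Q = Im(S) = -0.02563 VAR.
Step 9 — Apparent power: |S| = 1.08 VA.
Step 10 — Power factor: PF = P/|S| = 0.9997 (leading).

(a) P = 1.079 W  (b) Q = -0.02563 VAR  (c) S = 1.08 VA  (d) PF = 0.9997 (leading)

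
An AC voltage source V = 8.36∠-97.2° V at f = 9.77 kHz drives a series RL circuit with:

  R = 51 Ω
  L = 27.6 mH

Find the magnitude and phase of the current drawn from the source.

Step 1 — Angular frequency: ω = 2π·f = 2π·9770 = 6.139e+04 rad/s.
Step 2 — Component impedances:
  R: Z = R = 51 Ω
  L: Z = jωL = j·6.139e+04·0.0276 = 0 + j1694 Ω
Step 3 — Series combination: Z_total = R + L = 51 + j1694 Ω = 1695∠88.3° Ω.
Step 4 — Source phasor: V = 8.36∠-97.2° V = -1.048 - j8.294 V.
Step 5 — Ohm's law: I = V / Z_total = (-1.048 - j8.294) / (51 + j1694) = -0.00491 + j0.0004706 A.
Step 6 — Convert to polar: |I| = 0.004932 A, ∠I = 174.5°.

I = 0.004932∠174.5° A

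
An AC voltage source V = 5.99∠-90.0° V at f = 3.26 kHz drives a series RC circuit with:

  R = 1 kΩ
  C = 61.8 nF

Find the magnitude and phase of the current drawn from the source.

Step 1 — Angular frequency: ω = 2π·f = 2π·3260 = 2.048e+04 rad/s.
Step 2 — Component impedances:
  R: Z = R = 1000 Ω
  C: Z = 1/(jωC) = -j/(ω·C) = 0 - j790 Ω
Step 3 — Series combination: Z_total = R + C = 1000 - j790 Ω = 1274∠-38.3° Ω.
Step 4 — Source phasor: V = 5.99∠-90.0° V = 0 - j5.99 V.
Step 5 — Ohm's law: I = V / Z_total = (0 - j5.99) / (1000 - j790) = 0.002914 - j0.003688 A.
Step 6 — Convert to polar: |I| = 0.0047 A, ∠I = -51.7°.

I = 0.0047∠-51.7° A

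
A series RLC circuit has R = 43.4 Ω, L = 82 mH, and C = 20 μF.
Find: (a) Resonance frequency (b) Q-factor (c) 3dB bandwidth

Step 1 — Resonance: ω₀ = 1/√(LC) = 1/√(0.082·2e-05) = 780.9 rad/s.
Step 2 — f₀ = ω₀/(2π) = 124.3 Hz.
Step 3 — Series Q: Q = ω₀L/R = 780.9·0.082/43.4 = 1.475.
Step 4 — Bandwidth: Δω = ω₀/Q = 529.3 rad/s; BW = Δω/(2π) = 84.24 Hz.

(a) f₀ = 124.3 Hz  (b) Q = 1.475  (c) BW = 84.24 Hz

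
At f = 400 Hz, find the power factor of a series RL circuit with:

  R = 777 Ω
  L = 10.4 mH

Step 1 — Angular frequency: ω = 2π·f = 2π·400 = 2513 rad/s.
Step 2 — Component impedances:
  R: Z = R = 777 Ω
  L: Z = jωL = j·2513·0.0104 = 0 + j26.14 Ω
Step 3 — Series combination: Z_total = R + L = 777 + j26.14 Ω = 777.4∠1.9° Ω.
Step 4 — Power factor: PF = cos(φ) = Re(Z)/|Z| = 777/777.44 = 0.9994.
Step 5 — Type: Im(Z) = 26.14 ⇒ lagging (phase φ = 1.9°).

PF = 0.9994 (lagging, φ = 1.9°)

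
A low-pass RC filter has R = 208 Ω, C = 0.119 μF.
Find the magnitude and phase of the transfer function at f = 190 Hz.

Step 1 — Angular frequency: ω = 2π·190 = 1194 rad/s.
Step 2 — Transfer function: H(jω) = 1/(1 + jωRC).
Step 3 — Denominator: 1 + jωRC = 1 + j·1194·208·1.19e-07 = 1 + j0.02955.
Step 4 — H = 0.9991 - j0.02952.
Step 5 — Magnitude: |H| = 0.9996 (-0.0 dB); phase: φ = -1.7°.

|H| = 0.9996 (-0.0 dB), φ = -1.7°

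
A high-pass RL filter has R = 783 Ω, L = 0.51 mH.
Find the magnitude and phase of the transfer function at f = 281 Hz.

Step 1 — Angular frequency: ω = 2π·281 = 1766 rad/s.
Step 2 — Transfer function: H(jω) = jωL/(R + jωL).
Step 3 — Numerator jωL = j·0.9004; denominator R + jωL = 783 + j0.9004.
Step 4 — H = 1.322e-06 + j0.00115.
Step 5 — Magnitude: |H| = 0.00115 (-58.8 dB); phase: φ = 89.9°.

|H| = 0.00115 (-58.8 dB), φ = 89.9°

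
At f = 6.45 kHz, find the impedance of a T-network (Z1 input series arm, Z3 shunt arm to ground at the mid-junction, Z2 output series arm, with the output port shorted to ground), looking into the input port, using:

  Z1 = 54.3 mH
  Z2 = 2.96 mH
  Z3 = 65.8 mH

Step 1 — Angular frequency: ω = 2π·f = 2π·6450 = 4.053e+04 rad/s.
Step 2 — Component impedances:
  Z1: Z = jωL = j·4.053e+04·0.0543 = 0 + j2201 Ω
  Z2: Z = jωL = j·4.053e+04·0.00296 = 0 + j120 Ω
  Z3: Z = jωL = j·4.053e+04·0.0658 = 0 + j2667 Ω
Step 3 — With the output port shorted to ground, the output series arm Z2 runs from the junction to ground; the shunt arm Z3 also runs from the junction to ground. They appear in parallel: Z3 || Z2 = 0 + j114.8 Ω.
Step 4 — Series with input arm Z1: Z_in = Z1 + (Z3 || Z2) = 0 + j2315 Ω = 2315∠90.0° Ω.

Z = 0 + j2315 Ω = 2315∠90.0° Ω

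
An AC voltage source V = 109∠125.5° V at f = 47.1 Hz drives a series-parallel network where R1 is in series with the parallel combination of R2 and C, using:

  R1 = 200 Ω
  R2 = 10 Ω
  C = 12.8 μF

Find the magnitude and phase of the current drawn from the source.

Step 1 — Angular frequency: ω = 2π·f = 2π·47.1 = 295.9 rad/s.
Step 2 — Component impedances:
  R1: Z = R = 200 Ω
  R2: Z = R = 10 Ω
  C: Z = 1/(jωC) = -j/(ω·C) = 0 - j264 Ω
Step 3 — Parallel branch: R2 || C = 1/(1/R2 + 1/C) = 9.986 - j0.3783 Ω.
Step 4 — Series with R1: Z_total = R1 + (R2 || C) = 210 - j0.3783 Ω = 210∠-0.1° Ω.
Step 5 — Source phasor: V = 109∠125.5° V = -63.3 + j88.74 V.
Step 6 — Ohm's law: I = V / Z_total = (-63.3 + j88.74) / (210 - j0.3783) = -0.3022 + j0.422 A.
Step 7 — Convert to polar: |I| = 0.5191 A, ∠I = 125.6°.

I = 0.5191∠125.6° A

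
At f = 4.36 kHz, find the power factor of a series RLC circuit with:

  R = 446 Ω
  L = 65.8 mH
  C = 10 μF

Step 1 — Angular frequency: ω = 2π·f = 2π·4360 = 2.739e+04 rad/s.
Step 2 — Component impedances:
  R: Z = R = 446 Ω
  L: Z = jωL = j·2.739e+04·0.0658 = 0 + j1803 Ω
  C: Z = 1/(jωC) = -j/(ω·C) = 0 - j3.65 Ω
Step 3 — Series combination: Z_total = R + L + C = 446 + j1799 Ω = 1853∠76.1° Ω.
Step 4 — Power factor: PF = cos(φ) = Re(Z)/|Z| = 446/1853.4 = 0.2406.
Step 5 — Type: Im(Z) = 1799 ⇒ lagging (phase φ = 76.1°).

PF = 0.2406 (lagging, φ = 76.1°)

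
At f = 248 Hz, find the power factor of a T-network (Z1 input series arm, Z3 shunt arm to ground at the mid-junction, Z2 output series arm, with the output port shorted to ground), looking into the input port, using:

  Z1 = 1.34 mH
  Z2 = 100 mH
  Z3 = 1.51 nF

Step 1 — Angular frequency: ω = 2π·f = 2π·248 = 1558 rad/s.
Step 2 — Component impedances:
  Z1: Z = jωL = j·1558·0.00134 = 0 + j2.088 Ω
  Z2: Z = jωL = j·1558·0.1 = 0 + j155.8 Ω
  Z3: Z = 1/(jωC) = -j/(ω·C) = 0 - j4.25e+05 Ω
Step 3 — With the output port shorted to ground, the output series arm Z2 runs from the junction to ground; the shunt arm Z3 also runs from the junction to ground. They appear in parallel: Z3 || Z2 = 0 + j155.9 Ω.
Step 4 — Series with input arm Z1: Z_in = Z1 + (Z3 || Z2) = 0 + j158 Ω = 158∠90.0° Ω.
Step 5 — Power factor: PF = cos(φ) = Re(Z)/|Z| = 0/158 = 0.
Step 6 — Type: Im(Z) = 158 ⇒ lagging (phase φ = 90.0°).

PF = 0 (lagging, φ = 90.0°)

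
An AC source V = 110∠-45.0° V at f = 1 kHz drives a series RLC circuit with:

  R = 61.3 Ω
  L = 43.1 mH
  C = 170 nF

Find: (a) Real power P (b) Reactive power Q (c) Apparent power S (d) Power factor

Step 1 — Angular frequency: ω = 2π·f = 2π·1000 = 6283 rad/s.
Step 2 — Component impedances:
  R: Z = R = 61.3 Ω
  L: Z = jωL = j·6283·0.0431 = 0 + j270.8 Ω
  C: Z = 1/(jωC) = -j/(ω·C) = 0 - j936.2 Ω
Step 3 — Series combination: Z_total = R + L + C = 61.3 - j665.4 Ω = 668.2∠-84.7° Ω.
Step 4 — Source phasor: V = 110∠-45.0° V = 77.78 - j77.78 V.
Step 5 — Current: I = V / Z = 0.1266 + j0.1052 A = 0.1646∠39.7° A.
Step 6 — Complex power: S = V·I* = 1.661 - j18.03 VA.
Step 7 — Real power: P = Re(S) = 1.661 W.
Step 8 — Reactive power: Q = Im(S) = -18.03 VAR.
Step 9 — Apparent power: |S| = 18.11 VA.
Step 10 — Power factor: PF = P/|S| = 0.09174 (leading).

(a) P = 1.661 W  (b) Q = -18.03 VAR  (c) S = 18.11 VA  (d) PF = 0.09174 (leading)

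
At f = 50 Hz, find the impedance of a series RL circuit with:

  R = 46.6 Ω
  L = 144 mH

Step 1 — Angular frequency: ω = 2π·f = 2π·50 = 314.2 rad/s.
Step 2 — Component impedances:
  R: Z = R = 46.6 Ω
  L: Z = jωL = j·314.2·0.144 = 0 + j45.24 Ω
Step 3 — Series combination: Z_total = R + L = 46.6 + j45.24 Ω = 64.95∠44.2° Ω.

Z = 46.6 + j45.24 Ω = 64.95∠44.2° Ω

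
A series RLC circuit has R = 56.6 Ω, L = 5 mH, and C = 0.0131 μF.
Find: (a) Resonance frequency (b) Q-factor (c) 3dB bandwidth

Step 1 — Resonance condition Im(Z)=0 gives ω₀ = 1/√(LC).
Step 2 — ω₀ = 1/√(0.005·1.31e-08) = 1.236e+05 rad/s.
Step 3 — f₀ = ω₀/(2π) = 1.967e+04 Hz.
Step 4 — Series Q: Q = ω₀L/R = 1.236e+05·0.005/56.6 = 10.92.
Step 5 — 3dB bandwidth: Δω = ω₀/Q = 1.132e+04 rad/s; BW = Δω/(2π) = 1802 Hz.

(a) f₀ = 1.967e+04 Hz  (b) Q = 10.92  (c) BW = 1802 Hz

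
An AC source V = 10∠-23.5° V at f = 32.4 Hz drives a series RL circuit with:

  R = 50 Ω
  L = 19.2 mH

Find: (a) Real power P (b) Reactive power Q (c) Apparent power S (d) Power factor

Step 1 — Angular frequency: ω = 2π·f = 2π·32.4 = 203.6 rad/s.
Step 2 — Component impedances:
  R: Z = R = 50 Ω
  L: Z = jωL = j·203.6·0.0192 = 0 + j3.909 Ω
Step 3 — Series combination: Z_total = R + L = 50 + j3.909 Ω = 50.15∠4.5° Ω.
Step 4 — Source phasor: V = 10∠-23.5° V = 9.171 - j3.987 V.
Step 5 — Current: I = V / Z = 0.1761 - j0.09352 A = 0.1994∠-28.0° A.
Step 6 — Complex power: S = V·I* = 1.988 + j0.1554 VA.
Step 7 — Real power: P = Re(S) = 1.988 W.
Step 8 — Reactive power: Q = Im(S) = 0.1554 VAR.
Step 9 — Apparent power: |S| = 1.994 VA.
Step 10 — Power factor: PF = P/|S| = 0.997 (lagging).

(a) P = 1.988 W  (b) Q = 0.1554 VAR  (c) S = 1.994 VA  (d) PF = 0.997 (lagging)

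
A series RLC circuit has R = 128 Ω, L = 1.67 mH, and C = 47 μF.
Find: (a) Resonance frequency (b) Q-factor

Step 1 — Resonance condition Im(Z)=0 gives ω₀ = 1/√(LC).
Step 2 — ω₀ = 1/√(0.00167·4.7e-05) = 3569 rad/s.
Step 3 — f₀ = ω₀/(2π) = 568.1 Hz.
Step 4 — Series Q: Q = ω₀L/R = 3569·0.00167/128 = 0.04657.

(a) f₀ = 568.1 Hz  (b) Q = 0.04657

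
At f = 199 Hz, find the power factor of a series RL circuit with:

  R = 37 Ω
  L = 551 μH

Step 1 — Angular frequency: ω = 2π·f = 2π·199 = 1250 rad/s.
Step 2 — Component impedances:
  R: Z = R = 37 Ω
  L: Z = jωL = j·1250·0.000551 = 0 + j0.6889 Ω
Step 3 — Series combination: Z_total = R + L = 37 + j0.6889 Ω = 37.01∠1.1° Ω.
Step 4 — Power factor: PF = cos(φ) = Re(Z)/|Z| = 37/37.006 = 0.9998.
Step 5 — Type: Im(Z) = 0.6889 ⇒ lagging (phase φ = 1.1°).

PF = 0.9998 (lagging, φ = 1.1°)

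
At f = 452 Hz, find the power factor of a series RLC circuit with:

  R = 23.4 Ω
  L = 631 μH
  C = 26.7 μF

Step 1 — Angular frequency: ω = 2π·f = 2π·452 = 2840 rad/s.
Step 2 — Component impedances:
  R: Z = R = 23.4 Ω
  L: Z = jωL = j·2840·0.000631 = 0 + j1.792 Ω
  C: Z = 1/(jωC) = -j/(ω·C) = 0 - j13.19 Ω
Step 3 — Series combination: Z_total = R + L + C = 23.4 - j11.4 Ω = 26.03∠-26.0° Ω.
Step 4 — Power factor: PF = cos(φ) = Re(Z)/|Z| = 23.4/26.027 = 0.8991.
Step 5 — Type: Im(Z) = -11.4 ⇒ leading (phase φ = -26.0°).

PF = 0.8991 (leading, φ = -26.0°)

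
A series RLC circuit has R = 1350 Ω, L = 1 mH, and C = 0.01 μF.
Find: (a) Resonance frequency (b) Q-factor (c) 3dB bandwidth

Step 1 — Resonance: ω₀ = 1/√(LC) = 1/√(0.001·1e-08) = 3.162e+05 rad/s.
Step 2 — f₀ = ω₀/(2π) = 5.033e+04 Hz.
Step 3 — Series Q: Q = ω₀L/R = 3.162e+05·0.001/1350 = 0.2342.
Step 4 — Bandwidth: Δω = ω₀/Q = 1.35e+06 rad/s; BW = Δω/(2π) = 2.149e+05 Hz.

(a) f₀ = 5.033e+04 Hz  (b) Q = 0.2342  (c) BW = 2.149e+05 Hz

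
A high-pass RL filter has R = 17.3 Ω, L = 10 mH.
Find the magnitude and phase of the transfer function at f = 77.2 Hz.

Step 1 — Angular frequency: ω = 2π·77.2 = 485.1 rad/s.
Step 2 — Transfer function: H(jω) = jωL/(R + jωL).
Step 3 — Numerator jωL = j·4.851; denominator R + jωL = 17.3 + j4.851.
Step 4 — H = 0.07288 + j0.2599.
Step 5 — Magnitude: |H| = 0.27 (-11.4 dB); phase: φ = 74.3°.

|H| = 0.27 (-11.4 dB), φ = 74.3°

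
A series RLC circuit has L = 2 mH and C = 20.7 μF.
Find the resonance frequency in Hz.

Step 1 — Resonance condition Im(Z)=0 gives ω₀ = 1/√(LC).
Step 2 — ω₀ = 1/√(0.002·2.07e-05) = 4915 rad/s.
Step 3 — f₀ = ω₀/(2π) = 782.2 Hz.

f₀ = 782.2 Hz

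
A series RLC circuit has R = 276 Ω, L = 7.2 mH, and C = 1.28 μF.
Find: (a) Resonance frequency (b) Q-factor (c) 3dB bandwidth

Step 1 — Resonance condition Im(Z)=0 gives ω₀ = 1/√(LC).
Step 2 — ω₀ = 1/√(0.0072·1.28e-06) = 1.042e+04 rad/s.
Step 3 — f₀ = ω₀/(2π) = 1658 Hz.
Step 4 — Series Q: Q = ω₀L/R = 1.042e+04·0.0072/276 = 0.2717.
Step 5 — 3dB bandwidth: Δω = ω₀/Q = 3.833e+04 rad/s; BW = Δω/(2π) = 6101 Hz.

(a) f₀ = 1658 Hz  (b) Q = 0.2717  (c) BW = 6101 Hz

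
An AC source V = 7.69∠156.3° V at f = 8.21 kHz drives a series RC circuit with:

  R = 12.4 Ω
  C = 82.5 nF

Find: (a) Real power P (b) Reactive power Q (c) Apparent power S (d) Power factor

Step 1 — Angular frequency: ω = 2π·f = 2π·8210 = 5.158e+04 rad/s.
Step 2 — Component impedances:
  R: Z = R = 12.4 Ω
  C: Z = 1/(jωC) = -j/(ω·C) = 0 - j235 Ω
Step 3 — Series combination: Z_total = R + C = 12.4 - j235 Ω = 235.3∠-87.0° Ω.
Step 4 — Source phasor: V = 7.69∠156.3° V = -7.041 + j3.091 V.
Step 5 — Current: I = V / Z = -0.01469 - j0.02919 A = 0.03268∠-116.7° A.
Step 6 — Complex power: S = V·I* = 0.01324 - j0.251 VA.
Step 7 — Real power: P = Re(S) = 0.01324 W.
Step 8 — Reactive power: Q = Im(S) = -0.251 VAR.
Step 9 — Apparent power: |S| = 0.2513 VA.
Step 10 — Power factor: PF = P/|S| = 0.0527 (leading).

(a) P = 0.01324 W  (b) Q = -0.251 VAR  (c) S = 0.2513 VA  (d) PF = 0.0527 (leading)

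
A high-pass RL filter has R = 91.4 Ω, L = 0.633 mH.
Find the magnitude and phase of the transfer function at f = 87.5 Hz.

Step 1 — Angular frequency: ω = 2π·87.5 = 549.8 rad/s.
Step 2 — Transfer function: H(jω) = jωL/(R + jωL).
Step 3 — Numerator jωL = j·0.348; denominator R + jωL = 91.4 + j0.348.
Step 4 — H = 1.45e-05 + j0.003807.
Step 5 — Magnitude: |H| = 0.003808 (-48.4 dB); phase: φ = 89.8°.

|H| = 0.003808 (-48.4 dB), φ = 89.8°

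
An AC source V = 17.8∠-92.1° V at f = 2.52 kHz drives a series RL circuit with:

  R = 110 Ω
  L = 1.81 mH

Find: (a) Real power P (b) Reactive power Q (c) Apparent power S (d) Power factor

Step 1 — Angular frequency: ω = 2π·f = 2π·2520 = 1.583e+04 rad/s.
Step 2 — Component impedances:
  R: Z = R = 110 Ω
  L: Z = jωL = j·1.583e+04·0.00181 = 0 + j28.66 Ω
Step 3 — Series combination: Z_total = R + L = 110 + j28.66 Ω = 113.7∠14.6° Ω.
Step 4 — Source phasor: V = 17.8∠-92.1° V = -0.6523 - j17.79 V.
Step 5 — Current: I = V / Z = -0.04501 - j0.15 A = 0.1566∠-106.7° A.
Step 6 — Complex power: S = V·I* = 2.697 + j0.7027 VA.
Step 7 — Real power: P = Re(S) = 2.697 W.
Step 8 — Reactive power: Q = Im(S) = 0.7027 VAR.
Step 9 — Apparent power: |S| = 2.787 VA.
Step 10 — Power factor: PF = P/|S| = 0.9677 (lagging).

(a) P = 2.697 W  (b) Q = 0.7027 VAR  (c) S = 2.787 VA  (d) PF = 0.9677 (lagging)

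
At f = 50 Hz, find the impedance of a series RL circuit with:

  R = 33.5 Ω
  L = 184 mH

Step 1 — Angular frequency: ω = 2π·f = 2π·50 = 314.2 rad/s.
Step 2 — Component impedances:
  R: Z = R = 33.5 Ω
  L: Z = jωL = j·314.2·0.184 = 0 + j57.81 Ω
Step 3 — Series combination: Z_total = R + L = 33.5 + j57.81 Ω = 66.81∠59.9° Ω.

Z = 33.5 + j57.81 Ω = 66.81∠59.9° Ω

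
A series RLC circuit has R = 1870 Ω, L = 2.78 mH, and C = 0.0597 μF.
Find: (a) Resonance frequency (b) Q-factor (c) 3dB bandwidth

Step 1 — Resonance: ω₀ = 1/√(LC) = 1/√(0.00278·5.97e-08) = 7.762e+04 rad/s.
Step 2 — f₀ = ω₀/(2π) = 1.235e+04 Hz.
Step 3 — Series Q: Q = ω₀L/R = 7.762e+04·0.00278/1870 = 0.1154.
Step 4 — Bandwidth: Δω = ω₀/Q = 6.727e+05 rad/s; BW = Δω/(2π) = 1.071e+05 Hz.

(a) f₀ = 1.235e+04 Hz  (b) Q = 0.1154  (c) BW = 1.071e+05 Hz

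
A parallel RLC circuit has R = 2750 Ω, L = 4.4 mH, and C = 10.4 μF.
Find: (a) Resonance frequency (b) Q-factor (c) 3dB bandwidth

Step 1 — Resonance: ω₀ = 1/√(LC) = 1/√(0.0044·1.04e-05) = 4675 rad/s.
Step 2 — f₀ = ω₀/(2π) = 744 Hz.
Step 3 — Parallel Q: Q = R/(ω₀L) = 2750/(4675·0.0044) = 133.7.
Step 4 — Bandwidth: Δω = ω₀/Q = 34.97 rad/s; BW = Δω/(2π) = 5.565 Hz.

(a) f₀ = 744 Hz  (b) Q = 133.7  (c) BW = 5.565 Hz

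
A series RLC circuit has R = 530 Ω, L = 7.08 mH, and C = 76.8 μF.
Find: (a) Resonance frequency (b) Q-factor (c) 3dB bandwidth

Step 1 — Resonance: ω₀ = 1/√(LC) = 1/√(0.00708·7.68e-05) = 1356 rad/s.
Step 2 — f₀ = ω₀/(2π) = 215.8 Hz.
Step 3 — Series Q: Q = ω₀L/R = 1356·0.00708/530 = 0.01812.
Step 4 — Bandwidth: Δω = ω₀/Q = 7.486e+04 rad/s; BW = Δω/(2π) = 1.191e+04 Hz.

(a) f₀ = 215.8 Hz  (b) Q = 0.01812  (c) BW = 1.191e+04 Hz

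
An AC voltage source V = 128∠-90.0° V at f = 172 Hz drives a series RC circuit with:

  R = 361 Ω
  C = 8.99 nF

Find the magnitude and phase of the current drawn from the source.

Step 1 — Angular frequency: ω = 2π·f = 2π·172 = 1081 rad/s.
Step 2 — Component impedances:
  R: Z = R = 361 Ω
  C: Z = 1/(jωC) = -j/(ω·C) = 0 - j1.029e+05 Ω
Step 3 — Series combination: Z_total = R + C = 361 - j1.029e+05 Ω = 1.029e+05∠-89.8° Ω.
Step 4 — Source phasor: V = 128∠-90.0° V = 0 - j128 V.
Step 5 — Ohm's law: I = V / Z_total = (0 - j128) / (361 - j1.029e+05) = 0.001244 - j4.362e-06 A.
Step 6 — Convert to polar: |I| = 0.001244 A, ∠I = -0.2°.

I = 0.001244∠-0.2° A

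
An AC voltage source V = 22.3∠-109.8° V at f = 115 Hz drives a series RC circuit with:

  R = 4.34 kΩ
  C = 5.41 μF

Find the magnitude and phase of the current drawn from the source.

Step 1 — Angular frequency: ω = 2π·f = 2π·115 = 722.6 rad/s.
Step 2 — Component impedances:
  R: Z = R = 4340 Ω
  C: Z = 1/(jωC) = -j/(ω·C) = 0 - j255.8 Ω
Step 3 — Series combination: Z_total = R + C = 4340 - j255.8 Ω = 4348∠-3.4° Ω.
Step 4 — Source phasor: V = 22.3∠-109.8° V = -7.554 - j20.98 V.
Step 5 — Ohm's law: I = V / Z_total = (-7.554 - j20.98) / (4340 - j255.8) = -0.001451 - j0.00492 A.
Step 6 — Convert to polar: |I| = 0.005129 A, ∠I = -106.4°.

I = 0.005129∠-106.4° A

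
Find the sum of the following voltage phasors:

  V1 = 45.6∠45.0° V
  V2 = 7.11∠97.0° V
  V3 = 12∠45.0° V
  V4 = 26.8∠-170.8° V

Step 1 — Convert each phasor to rectangular form:
  V1 = 45.6·(cos(45.0°) + j·sin(45.0°)) = 32.24 + j32.24 V
  V2 = 7.11·(cos(97.0°) + j·sin(97.0°)) = -0.8665 + j7.057 V
  V3 = 12·(cos(45.0°) + j·sin(45.0°)) = 8.485 + j8.485 V
  V4 = 26.8·(cos(-170.8°) + j·sin(-170.8°)) = -26.46 - j4.285 V
Step 2 — Sum components: V_total = 13.41 + j43.5 V.
Step 3 — Convert to polar: |V_total| = 45.52 V, ∠V_total = 72.9°.

V_total = 45.52∠72.9° V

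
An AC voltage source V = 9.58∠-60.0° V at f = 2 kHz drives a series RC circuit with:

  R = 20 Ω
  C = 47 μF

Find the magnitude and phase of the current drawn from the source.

Step 1 — Angular frequency: ω = 2π·f = 2π·2000 = 1.257e+04 rad/s.
Step 2 — Component impedances:
  R: Z = R = 20 Ω
  C: Z = 1/(jωC) = -j/(ω·C) = 0 - j1.693 Ω
Step 3 — Series combination: Z_total = R + C = 20 - j1.693 Ω = 20.07∠-4.8° Ω.
Step 4 — Source phasor: V = 9.58∠-60.0° V = 4.79 - j8.297 V.
Step 5 — Ohm's law: I = V / Z_total = (4.79 - j8.297) / (20 - j1.693) = 0.2727 - j0.3917 A.
Step 6 — Convert to polar: |I| = 0.4773 A, ∠I = -55.2°.

I = 0.4773∠-55.2° A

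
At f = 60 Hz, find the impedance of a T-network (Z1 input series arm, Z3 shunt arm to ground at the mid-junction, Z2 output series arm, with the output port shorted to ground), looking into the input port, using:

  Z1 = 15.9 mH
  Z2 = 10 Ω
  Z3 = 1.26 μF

Step 1 — Angular frequency: ω = 2π·f = 2π·60 = 377 rad/s.
Step 2 — Component impedances:
  Z1: Z = jωL = j·377·0.0159 = 0 + j5.994 Ω
  Z2: Z = R = 10 Ω
  Z3: Z = 1/(jωC) = -j/(ω·C) = 0 - j2105 Ω
Step 3 — With the output port shorted to ground, the output series arm Z2 runs from the junction to ground; the shunt arm Z3 also runs from the junction to ground. They appear in parallel: Z3 || Z2 = 10 - j0.0475 Ω.
Step 4 — Series with input arm Z1: Z_in = Z1 + (Z3 || Z2) = 10 + j5.947 Ω = 11.63∠30.7° Ω.

Z = 10 + j5.947 Ω = 11.63∠30.7° Ω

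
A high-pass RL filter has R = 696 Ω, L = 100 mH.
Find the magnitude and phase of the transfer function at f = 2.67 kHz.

Step 1 — Angular frequency: ω = 2π·2670 = 1.678e+04 rad/s.
Step 2 — Transfer function: H(jω) = jωL/(R + jωL).
Step 3 — Numerator jωL = j·1678; denominator R + jωL = 696 + j1678.
Step 4 — H = 0.8532 + j0.354.
Step 5 — Magnitude: |H| = 0.9237 (-0.7 dB); phase: φ = 22.5°.

|H| = 0.9237 (-0.7 dB), φ = 22.5°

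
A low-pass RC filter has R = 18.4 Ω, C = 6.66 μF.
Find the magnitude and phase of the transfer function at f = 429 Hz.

Step 1 — Angular frequency: ω = 2π·429 = 2695 rad/s.
Step 2 — Transfer function: H(jω) = 1/(1 + jωRC).
Step 3 — Denominator: 1 + jωRC = 1 + j·2695·18.4·6.66e-06 = 1 + j0.3303.
Step 4 — H = 0.9016 - j0.2978.
Step 5 — Magnitude: |H| = 0.9495 (-0.4 dB); phase: φ = -18.3°.

|H| = 0.9495 (-0.4 dB), φ = -18.3°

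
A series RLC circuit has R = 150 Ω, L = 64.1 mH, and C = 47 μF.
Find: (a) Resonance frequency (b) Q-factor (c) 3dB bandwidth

Step 1 — Resonance condition Im(Z)=0 gives ω₀ = 1/√(LC).
Step 2 — ω₀ = 1/√(0.0641·4.7e-05) = 576.1 rad/s.
Step 3 — f₀ = ω₀/(2π) = 91.69 Hz.
Step 4 — Series Q: Q = ω₀L/R = 576.1·0.0641/150 = 0.2462.
Step 5 — 3dB bandwidth: Δω = ω₀/Q = 2340 rad/s; BW = Δω/(2π) = 372.4 Hz.

(a) f₀ = 91.69 Hz  (b) Q = 0.2462  (c) BW = 372.4 Hz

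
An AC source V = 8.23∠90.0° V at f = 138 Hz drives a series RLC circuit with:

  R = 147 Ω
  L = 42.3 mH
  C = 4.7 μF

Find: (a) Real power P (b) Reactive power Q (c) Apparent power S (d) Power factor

Step 1 — Angular frequency: ω = 2π·f = 2π·138 = 867.1 rad/s.
Step 2 — Component impedances:
  R: Z = R = 147 Ω
  L: Z = jωL = j·867.1·0.0423 = 0 + j36.68 Ω
  C: Z = 1/(jωC) = -j/(ω·C) = 0 - j245.4 Ω
Step 3 — Series combination: Z_total = R + L + C = 147 - j208.7 Ω = 255.3∠-54.8° Ω.
Step 4 — Source phasor: V = 8.23∠90.0° V = 0 + j8.23 V.
Step 5 — Current: I = V / Z = -0.02636 + j0.01856 A = 0.03224∠144.8° A.
Step 6 — Complex power: S = V·I* = 0.1528 - j0.2169 VA.
Step 7 — Real power: P = Re(S) = 0.1528 W.
Step 8 — Reactive power: Q = Im(S) = -0.2169 VAR.
Step 9 — Apparent power: |S| = 0.2653 VA.
Step 10 — Power factor: PF = P/|S| = 0.5758 (leading).

(a) P = 0.1528 W  (b) Q = -0.2169 VAR  (c) S = 0.2653 VA  (d) PF = 0.5758 (leading)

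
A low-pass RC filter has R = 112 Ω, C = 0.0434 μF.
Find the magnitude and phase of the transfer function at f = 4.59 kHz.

Step 1 — Angular frequency: ω = 2π·4590 = 2.884e+04 rad/s.
Step 2 — Transfer function: H(jω) = 1/(1 + jωRC).
Step 3 — Denominator: 1 + jωRC = 1 + j·2.884e+04·112·4.34e-08 = 1 + j0.1402.
Step 4 — H = 0.9807 - j0.1375.
Step 5 — Magnitude: |H| = 0.9903 (-0.1 dB); phase: φ = -8.0°.

|H| = 0.9903 (-0.1 dB), φ = -8.0°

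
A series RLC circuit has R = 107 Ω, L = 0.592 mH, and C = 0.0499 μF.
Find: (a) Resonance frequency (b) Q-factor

Step 1 — Resonance condition Im(Z)=0 gives ω₀ = 1/√(LC).
Step 2 — ω₀ = 1/√(0.000592·4.99e-08) = 1.84e+05 rad/s.
Step 3 — f₀ = ω₀/(2π) = 2.928e+04 Hz.
Step 4 — Series Q: Q = ω₀L/R = 1.84e+05·0.000592/107 = 1.018.

(a) f₀ = 2.928e+04 Hz  (b) Q = 1.018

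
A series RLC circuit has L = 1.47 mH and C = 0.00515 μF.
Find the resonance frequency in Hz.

Step 1 — Resonance condition Im(Z)=0 gives ω₀ = 1/√(LC).
Step 2 — ω₀ = 1/√(0.00147·5.15e-09) = 3.634e+05 rad/s.
Step 3 — f₀ = ω₀/(2π) = 5.784e+04 Hz.

f₀ = 5.784e+04 Hz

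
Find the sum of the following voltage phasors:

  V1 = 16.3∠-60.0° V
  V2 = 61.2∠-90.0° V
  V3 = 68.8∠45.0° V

Step 1 — Convert each phasor to rectangular form:
  V1 = 16.3·(cos(-60.0°) + j·sin(-60.0°)) = 8.15 - j14.12 V
  V2 = 61.2·(cos(-90.0°) + j·sin(-90.0°)) = 0 - j61.2 V
  V3 = 68.8·(cos(45.0°) + j·sin(45.0°)) = 48.65 + j48.65 V
Step 2 — Sum components: V_total = 56.8 - j26.67 V.
Step 3 — Convert to polar: |V_total| = 62.75 V, ∠V_total = -25.2°.

V_total = 62.75∠-25.2° V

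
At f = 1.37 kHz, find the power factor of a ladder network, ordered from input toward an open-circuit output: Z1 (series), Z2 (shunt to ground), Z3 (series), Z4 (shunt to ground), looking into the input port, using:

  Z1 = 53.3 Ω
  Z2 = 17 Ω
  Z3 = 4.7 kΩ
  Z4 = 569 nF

Step 1 — Angular frequency: ω = 2π·f = 2π·1370 = 8608 rad/s.
Step 2 — Component impedances:
  Z1: Z = R = 53.3 Ω
  Z2: Z = R = 17 Ω
  Z3: Z = R = 4700 Ω
  Z4: Z = 1/(jωC) = -j/(ω·C) = 0 - j204.2 Ω
Step 3 — Ladder network (open output): work backward from the far end, alternating series and parallel combinations. Z_in = 70.24 - j0.002647 Ω = 70.24∠-0.0° Ω.
Step 4 — Power factor: PF = cos(φ) = Re(Z)/|Z| = 70.24/70.24 = 1.
Step 5 — Type: Im(Z) = -0.002647 ⇒ leading (phase φ = -0.0°).

PF = 1 (leading, φ = -0.0°)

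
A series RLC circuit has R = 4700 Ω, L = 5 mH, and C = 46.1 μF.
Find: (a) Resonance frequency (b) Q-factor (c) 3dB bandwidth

Step 1 — Resonance: ω₀ = 1/√(LC) = 1/√(0.005·4.61e-05) = 2083 rad/s.
Step 2 — f₀ = ω₀/(2π) = 331.5 Hz.
Step 3 — Series Q: Q = ω₀L/R = 2083·0.005/4700 = 0.002216.
Step 4 — Bandwidth: Δω = ω₀/Q = 9.4e+05 rad/s; BW = Δω/(2π) = 1.496e+05 Hz.

(a) f₀ = 331.5 Hz  (b) Q = 0.002216  (c) BW = 1.496e+05 Hz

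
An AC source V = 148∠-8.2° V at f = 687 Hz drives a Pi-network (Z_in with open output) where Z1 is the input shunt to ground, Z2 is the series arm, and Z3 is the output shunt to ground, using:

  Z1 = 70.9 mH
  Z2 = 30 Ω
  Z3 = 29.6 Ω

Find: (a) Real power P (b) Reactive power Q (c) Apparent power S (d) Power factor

Step 1 — Angular frequency: ω = 2π·f = 2π·687 = 4317 rad/s.
Step 2 — Component impedances:
  Z1: Z = jωL = j·4317·0.0709 = 0 + j306 Ω
  Z2: Z = R = 30 Ω
  Z3: Z = R = 29.6 Ω
Step 3 — With open output, the series arm Z2 and the output shunt Z3 appear in series to ground: Z2 + Z3 = 59.6 Ω.
Step 4 — Parallel with input shunt Z1: Z_in = Z1 || (Z2 + Z3) = 57.42 + j11.18 Ω = 58.5∠11.0° Ω.
Step 5 — Source phasor: V = 148∠-8.2° V = 146.5 - j21.11 V.
Step 6 — Current: I = V / Z = 2.389 - j0.8328 A = 2.53∠-19.2° A.
Step 7 — Complex power: S = V·I* = 367.5 + j71.57 VA.
Step 8 — Real power: P = Re(S) = 367.5 W.
Step 9 — Reactive power: Q = Im(S) = 71.57 VAR.
Step 10 — Apparent power: |S| = 374.4 VA.
Step 11 — Power factor: PF = P/|S| = 0.9816 (lagging).

(a) P = 367.5 W  (b) Q = 71.57 VAR  (c) S = 374.4 VA  (d) PF = 0.9816 (lagging)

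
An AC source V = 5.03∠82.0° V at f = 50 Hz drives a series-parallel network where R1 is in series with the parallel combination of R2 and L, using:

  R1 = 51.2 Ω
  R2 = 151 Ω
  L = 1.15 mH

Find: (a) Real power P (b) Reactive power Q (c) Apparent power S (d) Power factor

Step 1 — Angular frequency: ω = 2π·f = 2π·50 = 314.2 rad/s.
Step 2 — Component impedances:
  R1: Z = R = 51.2 Ω
  R2: Z = R = 151 Ω
  L: Z = jωL = j·314.2·0.00115 = 0 + j0.3613 Ω
Step 3 — Parallel branch: R2 || L = 1/(1/R2 + 1/L) = 0.0008644 + j0.3613 Ω.
Step 4 — Series with R1: Z_total = R1 + (R2 || L) = 51.2 + j0.3613 Ω = 51.2∠0.4° Ω.
Step 5 — Source phasor: V = 5.03∠82.0° V = 0.7 + j4.981 V.
Step 6 — Current: I = V / Z = 0.01436 + j0.09718 A = 0.09824∠81.6° A.
Step 7 — Complex power: S = V·I* = 0.4941 + j0.003487 VA.
Step 8 — Real power: P = Re(S) = 0.4941 W.
Step 9 — Reactive power: Q = Im(S) = 0.003487 VAR.
Step 10 — Apparent power: |S| = 0.4941 VA.
Step 11 — Power factor: PF = P/|S| = 1 (lagging).

(a) P = 0.4941 W  (b) Q = 0.003487 VAR  (c) S = 0.4941 VA  (d) PF = 1 (lagging)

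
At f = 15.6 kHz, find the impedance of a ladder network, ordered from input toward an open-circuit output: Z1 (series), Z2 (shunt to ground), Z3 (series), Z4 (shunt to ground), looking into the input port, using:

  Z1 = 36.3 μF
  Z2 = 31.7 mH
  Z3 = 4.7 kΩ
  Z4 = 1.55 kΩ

Step 1 — Angular frequency: ω = 2π·f = 2π·1.56e+04 = 9.802e+04 rad/s.
Step 2 — Component impedances:
  Z1: Z = 1/(jωC) = -j/(ω·C) = 0 - j0.2811 Ω
  Z2: Z = jωL = j·9.802e+04·0.0317 = 0 + j3107 Ω
  Z3: Z = R = 4700 Ω
  Z4: Z = R = 1550 Ω
Step 3 — Ladder network (open output): work backward from the far end, alternating series and parallel combinations. Z_in = 1239 + j2491 Ω = 2782∠63.6° Ω.

Z = 1239 + j2491 Ω = 2782∠63.6° Ω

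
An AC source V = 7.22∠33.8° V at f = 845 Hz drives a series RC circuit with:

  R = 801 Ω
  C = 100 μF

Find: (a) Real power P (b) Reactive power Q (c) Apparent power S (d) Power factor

Step 1 — Angular frequency: ω = 2π·f = 2π·845 = 5309 rad/s.
Step 2 — Component impedances:
  R: Z = R = 801 Ω
  C: Z = 1/(jωC) = -j/(ω·C) = 0 - j1.883 Ω
Step 3 — Series combination: Z_total = R + C = 801 - j1.883 Ω = 801∠-0.1° Ω.
Step 4 — Source phasor: V = 7.22∠33.8° V = 6 + j4.016 V.
Step 5 — Current: I = V / Z = 0.007478 + j0.005032 A = 0.009014∠33.9° A.
Step 6 — Complex power: S = V·I* = 0.06508 - j0.000153 VA.
Step 7 — Real power: P = Re(S) = 0.06508 W.
Step 8 — Reactive power: Q = Im(S) = -0.000153 VAR.
Step 9 — Apparent power: |S| = 0.06508 VA.
Step 10 — Power factor: PF = P/|S| = 1 (leading).

(a) P = 0.06508 W  (b) Q = -0.000153 VAR  (c) S = 0.06508 VA  (d) PF = 1 (leading)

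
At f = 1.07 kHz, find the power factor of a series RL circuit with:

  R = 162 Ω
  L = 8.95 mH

Step 1 — Angular frequency: ω = 2π·f = 2π·1070 = 6723 rad/s.
Step 2 — Component impedances:
  R: Z = R = 162 Ω
  L: Z = jωL = j·6723·0.00895 = 0 + j60.17 Ω
Step 3 — Series combination: Z_total = R + L = 162 + j60.17 Ω = 172.8∠20.4° Ω.
Step 4 — Power factor: PF = cos(φ) = Re(Z)/|Z| = 162/172.81 = 0.9374.
Step 5 — Type: Im(Z) = 60.17 ⇒ lagging (phase φ = 20.4°).

PF = 0.9374 (lagging, φ = 20.4°)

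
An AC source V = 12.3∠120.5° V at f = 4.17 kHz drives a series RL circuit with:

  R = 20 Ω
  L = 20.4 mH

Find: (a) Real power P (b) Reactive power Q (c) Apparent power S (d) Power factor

Step 1 — Angular frequency: ω = 2π·f = 2π·4170 = 2.62e+04 rad/s.
Step 2 — Component impedances:
  R: Z = R = 20 Ω
  L: Z = jωL = j·2.62e+04·0.0204 = 0 + j534.5 Ω
Step 3 — Series combination: Z_total = R + L = 20 + j534.5 Ω = 534.9∠87.9° Ω.
Step 4 — Source phasor: V = 12.3∠120.5° V = -6.243 + j10.6 V.
Step 5 — Current: I = V / Z = 0.01936 + j0.0124 A = 0.023∠32.6° A.
Step 6 — Complex power: S = V·I* = 0.01058 + j0.2827 VA.
Step 7 — Real power: P = Re(S) = 0.01058 W.
Step 8 — Reactive power: Q = Im(S) = 0.2827 VAR.
Step 9 — Apparent power: |S| = 0.2829 VA.
Step 10 — Power factor: PF = P/|S| = 0.03739 (lagging).

(a) P = 0.01058 W  (b) Q = 0.2827 VAR  (c) S = 0.2829 VA  (d) PF = 0.03739 (lagging)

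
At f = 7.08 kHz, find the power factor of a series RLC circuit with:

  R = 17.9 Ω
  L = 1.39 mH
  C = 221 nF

Step 1 — Angular frequency: ω = 2π·f = 2π·7080 = 4.448e+04 rad/s.
Step 2 — Component impedances:
  R: Z = R = 17.9 Ω
  L: Z = jωL = j·4.448e+04·0.00139 = 0 + j61.83 Ω
  C: Z = 1/(jωC) = -j/(ω·C) = 0 - j101.7 Ω
Step 3 — Series combination: Z_total = R + L + C = 17.9 - j39.88 Ω = 43.72∠-65.8° Ω.
Step 4 — Power factor: PF = cos(φ) = Re(Z)/|Z| = 17.9/43.716 = 0.4095.
Step 5 — Type: Im(Z) = -39.88 ⇒ leading (phase φ = -65.8°).

PF = 0.4095 (leading, φ = -65.8°)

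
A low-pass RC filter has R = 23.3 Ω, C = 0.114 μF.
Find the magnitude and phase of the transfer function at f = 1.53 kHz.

Step 1 — Angular frequency: ω = 2π·1530 = 9613 rad/s.
Step 2 — Transfer function: H(jω) = 1/(1 + jωRC).
Step 3 — Denominator: 1 + jωRC = 1 + j·9613·23.3·1.14e-07 = 1 + j0.02553.
Step 4 — H = 0.9993 - j0.02552.
Step 5 — Magnitude: |H| = 0.9997 (-0.0 dB); phase: φ = -1.5°.

|H| = 0.9997 (-0.0 dB), φ = -1.5°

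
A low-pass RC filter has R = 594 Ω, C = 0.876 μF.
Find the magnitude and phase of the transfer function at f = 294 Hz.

Step 1 — Angular frequency: ω = 2π·294 = 1847 rad/s.
Step 2 — Transfer function: H(jω) = 1/(1 + jωRC).
Step 3 — Denominator: 1 + jωRC = 1 + j·1847·594·8.76e-07 = 1 + j0.9612.
Step 4 — H = 0.5198 - j0.4996.
Step 5 — Magnitude: |H| = 0.721 (-2.8 dB); phase: φ = -43.9°.

|H| = 0.721 (-2.8 dB), φ = -43.9°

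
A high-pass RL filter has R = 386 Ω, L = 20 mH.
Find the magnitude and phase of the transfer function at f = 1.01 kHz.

Step 1 — Angular frequency: ω = 2π·1010 = 6346 rad/s.
Step 2 — Transfer function: H(jω) = jωL/(R + jωL).
Step 3 — Numerator jωL = j·126.9; denominator R + jωL = 386 + j126.9.
Step 4 — H = 0.09757 + j0.2967.
Step 5 — Magnitude: |H| = 0.3124 (-10.1 dB); phase: φ = 71.8°.

|H| = 0.3124 (-10.1 dB), φ = 71.8°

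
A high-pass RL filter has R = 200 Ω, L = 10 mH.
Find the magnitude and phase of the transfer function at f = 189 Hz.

Step 1 — Angular frequency: ω = 2π·189 = 1188 rad/s.
Step 2 — Transfer function: H(jω) = jωL/(R + jωL).
Step 3 — Numerator jωL = j·11.88; denominator R + jωL = 200 + j11.88.
Step 4 — H = 0.003513 + j0.05917.
Step 5 — Magnitude: |H| = 0.05927 (-24.5 dB); phase: φ = 86.6°.

|H| = 0.05927 (-24.5 dB), φ = 86.6°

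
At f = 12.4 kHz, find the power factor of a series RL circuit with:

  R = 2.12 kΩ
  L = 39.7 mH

Step 1 — Angular frequency: ω = 2π·f = 2π·1.24e+04 = 7.791e+04 rad/s.
Step 2 — Component impedances:
  R: Z = R = 2120 Ω
  L: Z = jωL = j·7.791e+04·0.0397 = 0 + j3093 Ω
Step 3 — Series combination: Z_total = R + L = 2120 + j3093 Ω = 3750∠55.6° Ω.
Step 4 — Power factor: PF = cos(φ) = Re(Z)/|Z| = 2120/3749.88 = 0.5654.
Step 5 — Type: Im(Z) = 3093 ⇒ lagging (phase φ = 55.6°).

PF = 0.5654 (lagging, φ = 55.6°)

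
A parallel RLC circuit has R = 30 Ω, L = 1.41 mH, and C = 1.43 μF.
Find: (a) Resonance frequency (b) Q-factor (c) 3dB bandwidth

Step 1 — Resonance: ω₀ = 1/√(LC) = 1/√(0.00141·1.43e-06) = 2.227e+04 rad/s.
Step 2 — f₀ = ω₀/(2π) = 3544 Hz.
Step 3 — Parallel Q: Q = R/(ω₀L) = 30/(2.227e+04·0.00141) = 0.9554.
Step 4 — Bandwidth: Δω = ω₀/Q = 2.331e+04 rad/s; BW = Δω/(2π) = 3710 Hz.

(a) f₀ = 3544 Hz  (b) Q = 0.9554  (c) BW = 3710 Hz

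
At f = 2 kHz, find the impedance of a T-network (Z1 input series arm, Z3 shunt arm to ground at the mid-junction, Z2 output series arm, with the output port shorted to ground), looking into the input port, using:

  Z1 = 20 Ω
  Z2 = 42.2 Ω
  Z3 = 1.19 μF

Step 1 — Angular frequency: ω = 2π·f = 2π·2000 = 1.257e+04 rad/s.
Step 2 — Component impedances:
  Z1: Z = R = 20 Ω
  Z2: Z = R = 42.2 Ω
  Z3: Z = 1/(jωC) = -j/(ω·C) = 0 - j66.87 Ω
Step 3 — With the output port shorted to ground, the output series arm Z2 runs from the junction to ground; the shunt arm Z3 also runs from the junction to ground. They appear in parallel: Z3 || Z2 = 30.18 - j19.05 Ω.
Step 4 — Series with input arm Z1: Z_in = Z1 + (Z3 || Z2) = 50.18 - j19.05 Ω = 53.67∠-20.8° Ω.

Z = 50.18 - j19.05 Ω = 53.67∠-20.8° Ω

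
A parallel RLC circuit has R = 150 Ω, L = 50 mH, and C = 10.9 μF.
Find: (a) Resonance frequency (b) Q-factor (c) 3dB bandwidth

Step 1 — Resonance: ω₀ = 1/√(LC) = 1/√(0.05·1.09e-05) = 1355 rad/s.
Step 2 — f₀ = ω₀/(2π) = 215.6 Hz.
Step 3 — Parallel Q: Q = R/(ω₀L) = 150/(1355·0.05) = 2.215.
Step 4 — Bandwidth: Δω = ω₀/Q = 611.6 rad/s; BW = Δω/(2π) = 97.34 Hz.

(a) f₀ = 215.6 Hz  (b) Q = 2.215  (c) BW = 97.34 Hz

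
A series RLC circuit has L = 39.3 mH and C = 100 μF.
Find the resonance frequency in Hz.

Step 1 — Resonance condition Im(Z)=0 gives ω₀ = 1/√(LC).
Step 2 — ω₀ = 1/√(0.0393·0.0001) = 504.4 rad/s.
Step 3 — f₀ = ω₀/(2π) = 80.28 Hz.

f₀ = 80.28 Hz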